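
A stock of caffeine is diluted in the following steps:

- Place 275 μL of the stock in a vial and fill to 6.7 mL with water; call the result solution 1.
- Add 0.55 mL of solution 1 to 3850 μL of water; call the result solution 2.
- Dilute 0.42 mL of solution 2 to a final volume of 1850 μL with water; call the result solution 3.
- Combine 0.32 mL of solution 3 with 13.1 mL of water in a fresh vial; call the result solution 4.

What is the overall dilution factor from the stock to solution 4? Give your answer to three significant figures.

3.60 × 10^4

Step 1: 275 μL brought to 6.7 mL → factor 6700/275 = 24.364
Step 2: 0.55 mL + 3850 μL = 4.4 mL total → factor 4.4/0.55 = 8
Step 3: 0.42 mL brought to 1850 μL → factor 1.85/0.42 = 4.4048
Step 4: 0.32 mL + 13.1 mL = 13.42 mL total → factor 13.42/0.32 = 41.938
Overall dilution factor = 24.364 × 8 × 4.4048 × 41.938 = 36005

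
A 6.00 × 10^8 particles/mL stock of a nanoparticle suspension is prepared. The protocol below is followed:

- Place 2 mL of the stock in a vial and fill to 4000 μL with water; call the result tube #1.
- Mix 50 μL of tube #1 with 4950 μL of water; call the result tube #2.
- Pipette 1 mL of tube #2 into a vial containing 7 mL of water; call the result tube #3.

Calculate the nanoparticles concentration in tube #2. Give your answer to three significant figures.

3.00 × 10^6 particles/mL

Step 1: 2 mL brought to 4000 μL → factor 4/2 = 2
Step 2: 50 μL + 4950 μL = 5000 μL total → factor 5000/50 = 100
Dilution factor through tube #2 = 2 × 100 = 200
[tube #2] = 6.00 × 10^8 particles/mL / 200 = 3.00 × 10^6 particles/mL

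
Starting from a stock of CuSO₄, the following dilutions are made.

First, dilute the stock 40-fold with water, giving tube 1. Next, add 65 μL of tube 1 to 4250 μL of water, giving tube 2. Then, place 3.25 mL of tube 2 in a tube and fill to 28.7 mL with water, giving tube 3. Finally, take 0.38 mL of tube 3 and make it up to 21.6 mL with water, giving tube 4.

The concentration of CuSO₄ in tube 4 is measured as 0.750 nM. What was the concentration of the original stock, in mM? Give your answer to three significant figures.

1.00 mM

Step 1: 40-fold → factor 40
Step 2: 65 μL + 4250 μL = 4315 μL total → factor 4315/65 = 66.385
Step 3: 3.25 mL brought to 28.7 mL → factor 28.7/3.25 = 8.8308
Step 4: 0.38 mL brought to 21.6 mL → factor 21.6/0.38 = 56.842
Overall dilution factor = 40 × 66.385 × 8.8308 × 56.842 = 1.3329 × 10^6
Stock = 0.750 nM × 1.3329 × 10^6 = 9.997 × 10^5 nM = 1.00 mM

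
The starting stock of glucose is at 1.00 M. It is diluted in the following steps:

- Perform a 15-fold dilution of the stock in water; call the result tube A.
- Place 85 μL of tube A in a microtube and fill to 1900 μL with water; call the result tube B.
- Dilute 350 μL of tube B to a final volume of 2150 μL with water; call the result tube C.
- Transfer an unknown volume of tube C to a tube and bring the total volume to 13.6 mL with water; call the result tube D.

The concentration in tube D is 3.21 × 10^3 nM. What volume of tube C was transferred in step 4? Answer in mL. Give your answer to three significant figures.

0.0899 mL

Step 1: 15-fold → factor 15
Step 2: 85 μL brought to 1900 μL → factor 1900/85 = 22.353
Step 3: 350 μL brought to 2150 μL → factor 2150/350 = 6.1429
Step 4: v brought to 13.6 mL → factor = 13.6 mL/v
Product of known-step factors = 2059.7
Overall factor = 1.00 M / (3.21 × 10^3 nM) = 3.1153 × 10^5
Step-4 factor = 3.1153 × 10^5 / 2059.7 = 151.25
v = 13.6 mL / 151.25 = 0.0899 mL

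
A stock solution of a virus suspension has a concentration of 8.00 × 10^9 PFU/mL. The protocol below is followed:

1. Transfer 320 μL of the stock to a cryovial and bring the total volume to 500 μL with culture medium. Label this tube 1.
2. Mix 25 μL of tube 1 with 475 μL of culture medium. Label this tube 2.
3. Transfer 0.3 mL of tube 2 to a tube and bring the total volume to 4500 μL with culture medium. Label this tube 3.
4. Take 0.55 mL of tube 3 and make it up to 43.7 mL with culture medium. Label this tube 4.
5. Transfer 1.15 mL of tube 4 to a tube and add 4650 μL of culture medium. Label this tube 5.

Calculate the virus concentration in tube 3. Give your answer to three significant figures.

Step 1: 320 μL brought to 500 μL → factor 500/320 = 1.5625
Step 2: 25 μL + 475 μL = 500 μL total → factor 500/25 = 20
Step 3: 0.3 mL brought to 4500 μL → factor 4.5/0.3 = 15
Dilution factor through tube 3 = 1.5625 × 20 × 15 = 468.75
[tube 3] = 8.00 × 10^9 PFU/mL / 468.75 = 1.71 × 10^7 PFU/mL

1.71 × 10^7 PFU/mL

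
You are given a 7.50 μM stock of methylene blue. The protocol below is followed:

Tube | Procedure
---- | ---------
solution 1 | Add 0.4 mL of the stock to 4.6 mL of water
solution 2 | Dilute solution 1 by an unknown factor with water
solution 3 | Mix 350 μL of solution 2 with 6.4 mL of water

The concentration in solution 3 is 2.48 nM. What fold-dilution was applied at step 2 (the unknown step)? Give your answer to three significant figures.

Step 1: 0.4 mL + 4.6 mL = 5 mL total → factor 5/0.4 = 12.5
Step 2: unknown factor x
Step 3: 350 μL + 6.4 mL = 6750 μL total → factor 6750/350 = 19.286
Product of known-step factors = 241.07
Overall factor = 7.50 μM / (2.48 nM) = 3024.2
x = 3024.2 / 241.07 = 12.5

12.5-fold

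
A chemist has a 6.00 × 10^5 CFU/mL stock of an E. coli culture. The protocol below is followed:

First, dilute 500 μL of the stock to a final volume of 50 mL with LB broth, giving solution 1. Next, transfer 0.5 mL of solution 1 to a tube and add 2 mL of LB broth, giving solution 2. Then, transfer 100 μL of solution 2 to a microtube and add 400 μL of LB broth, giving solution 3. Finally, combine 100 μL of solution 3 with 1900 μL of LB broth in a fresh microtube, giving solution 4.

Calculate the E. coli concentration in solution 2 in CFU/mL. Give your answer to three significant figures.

1.20 × 10^3 CFU/mL

Step 1: 500 μL brought to 50 mL → factor 50000/500 = 100
Step 2: 0.5 mL + 2 mL = 2.5 mL total → factor 2.5/0.5 = 5
Dilution factor through solution 2 = 100 × 5 = 500
[solution 2] = 6.00 × 10^5 CFU/mL / 500 = 1.20 × 10^3 CFU/mL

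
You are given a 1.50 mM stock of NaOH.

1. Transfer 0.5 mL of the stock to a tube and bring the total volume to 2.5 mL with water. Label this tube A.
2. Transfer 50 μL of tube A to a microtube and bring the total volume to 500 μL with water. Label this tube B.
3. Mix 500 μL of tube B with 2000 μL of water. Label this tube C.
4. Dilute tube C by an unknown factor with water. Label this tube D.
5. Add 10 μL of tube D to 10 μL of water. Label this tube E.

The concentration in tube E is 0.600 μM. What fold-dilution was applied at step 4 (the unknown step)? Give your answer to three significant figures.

5.00-fold

Step 1: 0.5 mL brought to 2.5 mL → factor 2.5/0.5 = 5
Step 2: 50 μL brought to 500 μL → factor 500/50 = 10
Step 3: 500 μL + 2000 μL = 2500 μL total → factor 2500/500 = 5
Step 4: unknown factor x
Step 5: 10 μL + 10 μL = 20 μL total → factor 20/10 = 2
Product of known-step factors = 500
Overall factor = 1.50 mM / (0.600 μM) = 2500
x = 2500 / 500 = 5.00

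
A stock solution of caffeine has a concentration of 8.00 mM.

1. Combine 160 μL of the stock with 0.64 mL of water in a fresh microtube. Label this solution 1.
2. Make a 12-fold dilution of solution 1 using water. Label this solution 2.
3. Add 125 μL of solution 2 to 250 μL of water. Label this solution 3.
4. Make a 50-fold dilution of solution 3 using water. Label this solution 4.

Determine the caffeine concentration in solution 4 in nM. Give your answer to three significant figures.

Step 1: 160 μL + 0.64 mL = 800 μL total → factor 800/160 = 5
Step 2: 12-fold → factor 12
Step 3: 125 μL + 250 μL = 375 μL total → factor 375/125 = 3
Step 4: 50-fold → factor 50
Overall dilution factor = 5 × 12 × 3 × 50 = 9000
Final = 8.00 mM / 9000 = 0.0008889 mM = 889 nM

889 nM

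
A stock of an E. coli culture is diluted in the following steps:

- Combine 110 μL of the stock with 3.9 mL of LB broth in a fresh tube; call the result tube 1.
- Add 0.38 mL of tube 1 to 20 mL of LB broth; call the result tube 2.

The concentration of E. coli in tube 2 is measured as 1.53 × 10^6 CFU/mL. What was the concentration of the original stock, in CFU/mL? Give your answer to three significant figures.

2.99 × 10^9 CFU/mL

Step 1: 110 μL + 3.9 mL = 4010 μL total → factor 4010/110 = 36.455
Step 2: 0.38 mL + 20 mL = 20.38 mL total → factor 20.38/0.38 = 53.632
Overall dilution factor = 36.455 × 53.632 = 1955.1
Stock = 1.53 × 10^6 CFU/mL × 1955.1 = 2.99 × 10^9 CFU/mL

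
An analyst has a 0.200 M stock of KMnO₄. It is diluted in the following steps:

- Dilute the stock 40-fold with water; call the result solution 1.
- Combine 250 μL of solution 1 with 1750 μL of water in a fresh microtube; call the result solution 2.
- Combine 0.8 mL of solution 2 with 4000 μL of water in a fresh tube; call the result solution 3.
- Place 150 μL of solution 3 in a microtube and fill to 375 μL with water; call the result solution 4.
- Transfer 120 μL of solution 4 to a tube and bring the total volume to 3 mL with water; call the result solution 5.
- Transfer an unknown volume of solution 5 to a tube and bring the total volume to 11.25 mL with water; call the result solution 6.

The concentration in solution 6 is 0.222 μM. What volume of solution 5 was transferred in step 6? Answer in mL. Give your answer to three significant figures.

1.50 mL

Step 1: 40-fold → factor 40
Step 2: 250 μL + 1750 μL = 2000 μL total → factor 2000/250 = 8
Step 3: 0.8 mL + 4000 μL = 4.8 mL total → factor 4.8/0.8 = 6
Step 4: 150 μL brought to 375 μL → factor 375/150 = 2.5
Step 5: 120 μL brought to 3 mL → factor 3000/120 = 25
Step 6: v brought to 11.25 mL → factor = 11.25 mL/v
Product of known-step factors = 1.2 × 10^5
Overall factor = 0.200 M / (0.222 μM) = 9.009 × 10^5
Step-6 factor = 9.009 × 10^5 / 1.2 × 10^5 = 7.5075
v = 11.25 mL / 7.5075 = 1.50 mL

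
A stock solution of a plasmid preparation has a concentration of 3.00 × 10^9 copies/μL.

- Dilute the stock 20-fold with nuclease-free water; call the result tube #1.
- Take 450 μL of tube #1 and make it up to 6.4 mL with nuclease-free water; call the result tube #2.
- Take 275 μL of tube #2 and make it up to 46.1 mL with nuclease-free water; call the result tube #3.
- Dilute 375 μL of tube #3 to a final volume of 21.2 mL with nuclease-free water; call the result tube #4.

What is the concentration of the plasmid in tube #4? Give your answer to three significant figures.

1.11 × 10^3 copies/μL

Step 1: 20-fold → factor 20
Step 2: 450 μL brought to 6.4 mL → factor 6400/450 = 14.222
Step 3: 275 μL brought to 46.1 mL → factor 46100/275 = 167.64
Step 4: 375 μL brought to 21.2 mL → factor 21200/375 = 56.533
Overall dilution factor = 20 × 14.222 × 167.64 × 56.533 = 2.6957 × 10^6
Final = 3.00 × 10^9 copies/μL / 2.6957 × 10^6 = 1.11 × 10^3 copies/μL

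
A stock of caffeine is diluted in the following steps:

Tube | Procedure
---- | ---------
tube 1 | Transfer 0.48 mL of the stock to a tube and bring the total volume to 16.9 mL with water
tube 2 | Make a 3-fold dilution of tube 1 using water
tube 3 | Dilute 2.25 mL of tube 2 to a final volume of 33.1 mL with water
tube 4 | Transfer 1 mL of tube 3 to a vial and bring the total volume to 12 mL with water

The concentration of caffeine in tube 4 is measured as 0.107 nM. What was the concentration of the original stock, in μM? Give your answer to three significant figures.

Step 1: 0.48 mL brought to 16.9 mL → factor 16.9/0.48 = 35.208
Step 2: 3-fold → factor 3
Step 3: 2.25 mL brought to 33.1 mL → factor 33.1/2.25 = 14.711
Step 4: 1 mL brought to 12 mL → factor 12/1 = 12
Overall dilution factor = 35.208 × 3 × 14.711 × 12 = 18646
Stock = 0.107 nM × 18646 = 1995 nM = 2.00 μM

2.00 μM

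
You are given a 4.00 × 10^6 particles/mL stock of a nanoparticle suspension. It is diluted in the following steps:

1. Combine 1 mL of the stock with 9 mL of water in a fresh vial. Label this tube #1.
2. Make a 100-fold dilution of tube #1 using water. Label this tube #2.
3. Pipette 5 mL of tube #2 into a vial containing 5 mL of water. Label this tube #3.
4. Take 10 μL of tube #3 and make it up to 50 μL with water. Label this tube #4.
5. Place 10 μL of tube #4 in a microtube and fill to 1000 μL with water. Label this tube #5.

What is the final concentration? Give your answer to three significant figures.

4.00 particles/mL

Step 1: 1 mL + 9 mL = 10 mL total → factor 10/1 = 10
Step 2: 100-fold → factor 100
Step 3: 5 mL + 5 mL = 10 mL total → factor 10/5 = 2
Step 4: 10 μL brought to 50 μL → factor 50/10 = 5
Step 5: 10 μL brought to 1000 μL → factor 1000/10 = 100
Overall dilution factor = 10 × 100 × 2 × 5 × 100 = 1 × 10^6
Final = 4.00 × 10^6 particles/mL / 1 × 10^6 = 4.00 particles/mL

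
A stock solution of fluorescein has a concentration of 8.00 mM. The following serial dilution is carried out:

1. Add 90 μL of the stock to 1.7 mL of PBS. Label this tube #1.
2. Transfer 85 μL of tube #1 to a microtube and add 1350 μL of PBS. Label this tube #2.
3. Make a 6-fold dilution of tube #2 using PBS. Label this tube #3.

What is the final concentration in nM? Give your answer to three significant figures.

Step 1: 90 μL + 1.7 mL = 1790 μL total → factor 1790/90 = 19.889
Step 2: 85 μL + 1350 μL = 1435 μL total → factor 1435/85 = 16.882
Step 3: 6-fold → factor 6
Overall dilution factor = 19.889 × 16.882 × 6 = 2014.6
Final = 8.00 mM / 2014.6 = 0.003971 mM = 3.97 × 10^3 nM

3.97 × 10^3 nM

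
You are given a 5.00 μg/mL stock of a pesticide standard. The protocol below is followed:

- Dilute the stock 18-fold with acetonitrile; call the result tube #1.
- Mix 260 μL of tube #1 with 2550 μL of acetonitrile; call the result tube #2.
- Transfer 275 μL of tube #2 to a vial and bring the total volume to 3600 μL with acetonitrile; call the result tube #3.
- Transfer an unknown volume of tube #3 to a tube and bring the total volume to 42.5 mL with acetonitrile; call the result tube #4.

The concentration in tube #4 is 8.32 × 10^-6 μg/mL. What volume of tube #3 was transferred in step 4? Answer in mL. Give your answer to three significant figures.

Step 1: 18-fold → factor 18
Step 2: 260 μL + 2550 μL = 2810 μL total → factor 2810/260 = 10.808
Step 3: 275 μL brought to 3600 μL → factor 3600/275 = 13.091
Step 4: v brought to 42.5 mL → factor = 42.5 mL/v
Product of known-step factors = 2546.7
Overall factor = 5.00 μg/mL / (8.32 × 10^-6 μg/mL) = 6.0096 × 10^5
Step-4 factor = 6.0096 × 10^5 / 2546.7 = 235.98
v = 42.5 mL / 235.98 = 0.180 mL

0.180 mL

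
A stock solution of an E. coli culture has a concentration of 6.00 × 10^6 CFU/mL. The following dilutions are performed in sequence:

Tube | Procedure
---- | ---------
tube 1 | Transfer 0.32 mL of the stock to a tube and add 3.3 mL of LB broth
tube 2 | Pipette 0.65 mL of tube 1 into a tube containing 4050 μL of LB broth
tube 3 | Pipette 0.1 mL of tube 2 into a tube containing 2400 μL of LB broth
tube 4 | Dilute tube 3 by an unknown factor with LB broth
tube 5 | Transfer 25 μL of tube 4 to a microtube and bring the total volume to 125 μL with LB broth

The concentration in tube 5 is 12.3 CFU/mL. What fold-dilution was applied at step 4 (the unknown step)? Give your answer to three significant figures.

Step 1: 0.32 mL + 3.3 mL = 3.62 mL total → factor 3.62/0.32 = 11.312
Step 2: 0.65 mL + 4050 μL = 4.7 mL total → factor 4.7/0.65 = 7.2308
Step 3: 0.1 mL + 2400 μL = 2.5 mL total → factor 2.5/0.1 = 25
Step 4: unknown factor x
Step 5: 25 μL brought to 125 μL → factor 125/25 = 5
Product of known-step factors = 10225
Overall factor = 6.00 × 10^6 CFU/mL / (12.3 CFU/mL) = 4.878 × 10^5
x = 4.878 × 10^5 / 10225 = 47.7

47.7-fold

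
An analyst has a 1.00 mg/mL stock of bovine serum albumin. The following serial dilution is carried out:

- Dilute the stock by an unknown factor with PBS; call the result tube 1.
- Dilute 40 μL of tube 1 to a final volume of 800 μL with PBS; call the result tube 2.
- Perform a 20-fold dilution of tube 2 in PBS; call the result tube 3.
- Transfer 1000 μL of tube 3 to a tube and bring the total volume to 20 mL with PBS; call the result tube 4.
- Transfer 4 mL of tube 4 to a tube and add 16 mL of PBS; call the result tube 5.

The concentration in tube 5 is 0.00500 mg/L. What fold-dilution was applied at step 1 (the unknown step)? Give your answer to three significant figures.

Step 1: unknown factor x
Step 2: 40 μL brought to 800 μL → factor 800/40 = 20
Step 3: 20-fold → factor 20
Step 4: 1000 μL brought to 20 mL → factor 20000/1000 = 20
Step 5: 4 mL + 16 mL = 20 mL total → factor 20/4 = 5
Product of known-step factors = 40000
Overall factor = 1.00 mg/mL / (0.00500 mg/L) = 2 × 10^5
x = 2 × 10^5 / 40000 = 5.00

5.00-fold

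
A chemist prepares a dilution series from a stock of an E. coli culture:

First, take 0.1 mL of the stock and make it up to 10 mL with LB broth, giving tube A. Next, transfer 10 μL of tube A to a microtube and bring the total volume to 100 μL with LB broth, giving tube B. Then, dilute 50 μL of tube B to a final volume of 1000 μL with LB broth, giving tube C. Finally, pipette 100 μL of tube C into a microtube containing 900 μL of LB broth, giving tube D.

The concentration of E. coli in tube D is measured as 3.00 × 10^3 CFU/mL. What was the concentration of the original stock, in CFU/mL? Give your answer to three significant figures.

Step 1: 0.1 mL brought to 10 mL → factor 10/0.1 = 100
Step 2: 10 μL brought to 100 μL → factor 100/10 = 10
Step 3: 50 μL brought to 1000 μL → factor 1000/50 = 20
Step 4: 100 μL + 900 μL = 1000 μL total → factor 1000/100 = 10
Overall dilution factor = 100 × 10 × 20 × 10 = 2 × 10^5
Stock = 3.00 × 10^3 CFU/mL × 2 × 10^5 = 6.00 × 10^8 CFU/mL

6.00 × 10^8 CFU/mL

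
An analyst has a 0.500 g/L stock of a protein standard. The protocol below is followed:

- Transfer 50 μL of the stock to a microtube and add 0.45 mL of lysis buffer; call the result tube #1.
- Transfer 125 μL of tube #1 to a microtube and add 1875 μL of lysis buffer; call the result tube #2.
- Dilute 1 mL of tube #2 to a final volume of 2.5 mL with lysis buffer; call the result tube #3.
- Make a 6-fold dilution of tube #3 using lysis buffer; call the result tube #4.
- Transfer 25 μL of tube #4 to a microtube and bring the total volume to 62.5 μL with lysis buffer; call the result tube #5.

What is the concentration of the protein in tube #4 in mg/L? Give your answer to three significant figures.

0.208 mg/L

Step 1: 50 μL + 0.45 mL = 500 μL total → factor 500/50 = 10
Step 2: 125 μL + 1875 μL = 2000 μL total → factor 2000/125 = 16
Step 3: 1 mL brought to 2.5 mL → factor 2.5/1 = 2.5
Step 4: 6-fold → factor 6
Dilution factor through tube #4 = 10 × 16 × 2.5 × 6 = 2400
[tube #4] = 0.500 g/L / 2400 = 0.0002083 g/L = 0.208 mg/L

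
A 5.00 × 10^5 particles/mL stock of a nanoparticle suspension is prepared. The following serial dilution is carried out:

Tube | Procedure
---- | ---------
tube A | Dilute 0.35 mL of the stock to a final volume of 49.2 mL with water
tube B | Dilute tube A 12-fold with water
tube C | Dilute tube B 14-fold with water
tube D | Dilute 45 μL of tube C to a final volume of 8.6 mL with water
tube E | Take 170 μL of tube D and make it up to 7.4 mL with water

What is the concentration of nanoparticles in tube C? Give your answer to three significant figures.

21.2 particles/mL

Step 1: 0.35 mL brought to 49.2 mL → factor 49.2/0.35 = 140.57
Step 2: 12-fold → factor 12
Step 3: 14-fold → factor 14
Dilution factor through tube C = 140.57 × 12 × 14 = 23616
[tube C] = 5.00 × 10^5 particles/mL / 23616 = 21.2 particles/mL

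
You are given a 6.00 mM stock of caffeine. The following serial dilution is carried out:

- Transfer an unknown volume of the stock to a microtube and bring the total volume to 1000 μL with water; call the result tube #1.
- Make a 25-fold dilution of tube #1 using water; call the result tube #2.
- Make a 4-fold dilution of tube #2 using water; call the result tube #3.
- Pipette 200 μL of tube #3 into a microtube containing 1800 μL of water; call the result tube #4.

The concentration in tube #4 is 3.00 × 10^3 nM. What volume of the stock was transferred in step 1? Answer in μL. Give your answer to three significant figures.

500 μL

Step 1: v brought to 1000 μL → factor = 1000 μL/v
Step 2: 25-fold → factor 25
Step 3: 4-fold → factor 4
Step 4: 200 μL + 1800 μL = 2000 μL total → factor 2000/200 = 10
Product of known-step factors = 1000
Overall factor = 6.00 mM / (3.00 × 10^3 nM) = 2000
Step-1 factor = 2000 / 1000 = 2
v = 1000 μL / 2 = 500 μL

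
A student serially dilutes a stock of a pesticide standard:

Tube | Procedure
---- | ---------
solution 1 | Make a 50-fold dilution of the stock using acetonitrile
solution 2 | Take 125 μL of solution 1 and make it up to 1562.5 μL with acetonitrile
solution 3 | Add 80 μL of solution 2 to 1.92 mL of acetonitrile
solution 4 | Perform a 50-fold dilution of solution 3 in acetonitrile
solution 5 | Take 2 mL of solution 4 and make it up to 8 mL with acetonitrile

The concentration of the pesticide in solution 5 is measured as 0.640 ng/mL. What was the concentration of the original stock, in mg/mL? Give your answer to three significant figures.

2.00 mg/mL

Step 1: 50-fold → factor 50
Step 2: 125 μL brought to 1562.5 μL → factor 1562.5/125 = 12.5
Step 3: 80 μL + 1.92 mL = 2000 μL total → factor 2000/80 = 25
Step 4: 50-fold → factor 50
Step 5: 2 mL brought to 8 mL → factor 8/2 = 4
Overall dilution factor = 50 × 12.5 × 25 × 50 × 4 = 3.125 × 10^6
Stock = 0.640 ng/mL × 3.125 × 10^6 = 2.000 × 10^6 ng/mL = 2.00 mg/mL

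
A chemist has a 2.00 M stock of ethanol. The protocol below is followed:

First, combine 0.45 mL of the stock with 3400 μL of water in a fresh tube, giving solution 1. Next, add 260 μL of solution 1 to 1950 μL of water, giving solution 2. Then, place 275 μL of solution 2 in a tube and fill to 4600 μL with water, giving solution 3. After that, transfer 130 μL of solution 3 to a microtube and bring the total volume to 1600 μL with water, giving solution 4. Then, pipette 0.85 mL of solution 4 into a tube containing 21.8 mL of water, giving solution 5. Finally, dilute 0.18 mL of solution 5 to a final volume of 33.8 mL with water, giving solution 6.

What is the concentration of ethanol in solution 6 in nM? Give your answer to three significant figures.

Step 1: 0.45 mL + 3400 μL = 3.85 mL total → factor 3.85/0.45 = 8.5556
Step 2: 260 μL + 1950 μL = 2210 μL total → factor 2210/260 = 8.5
Step 3: 275 μL brought to 4600 μL → factor 4600/275 = 16.727
Step 4: 130 μL brought to 1600 μL → factor 1600/130 = 12.308
Step 5: 0.85 mL + 21.8 mL = 22.65 mL total → factor 22.65/0.85 = 26.647
Step 6: 0.18 mL brought to 33.8 mL → factor 33.8/0.18 = 187.78
Dilution factor through solution 6 = 8.5556 × 8.5 × 16.727 × 12.308 × 26.647 × 187.78 = 7.4914 × 10^7
[solution 6] = 2.00 M / 7.4914 × 10^7 = 2.670 × 10^-8 M = 26.7 nM

26.7 nM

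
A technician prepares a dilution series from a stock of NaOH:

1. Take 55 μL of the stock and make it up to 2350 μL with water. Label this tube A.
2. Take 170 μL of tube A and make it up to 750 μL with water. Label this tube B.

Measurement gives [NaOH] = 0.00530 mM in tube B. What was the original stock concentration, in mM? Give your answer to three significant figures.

Step 1: 55 μL brought to 2350 μL → factor 2350/55 = 42.727
Step 2: 170 μL brought to 750 μL → factor 750/170 = 4.4118
Overall dilution factor = 42.727 × 4.4118 = 188.5
Stock = 0.00530 mM × 188.5 = 0.999 mM

0.999 mM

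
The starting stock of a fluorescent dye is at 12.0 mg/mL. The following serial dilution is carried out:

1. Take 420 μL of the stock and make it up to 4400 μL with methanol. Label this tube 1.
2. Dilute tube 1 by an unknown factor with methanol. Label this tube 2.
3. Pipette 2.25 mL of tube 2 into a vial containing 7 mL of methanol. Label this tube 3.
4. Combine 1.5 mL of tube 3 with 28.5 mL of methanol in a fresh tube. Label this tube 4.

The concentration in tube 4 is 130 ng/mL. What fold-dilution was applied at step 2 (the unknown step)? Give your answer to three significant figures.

Step 1: 420 μL brought to 4400 μL → factor 4400/420 = 10.476
Step 2: unknown factor x
Step 3: 2.25 mL + 7 mL = 9.25 mL total → factor 9.25/2.25 = 4.1111
Step 4: 1.5 mL + 28.5 mL = 30 mL total → factor 30/1.5 = 20
Product of known-step factors = 861.38
Overall factor = 12.0 mg/mL / (130 ng/mL) = 92308
x = 92308 / 861.38 = 107

107-fold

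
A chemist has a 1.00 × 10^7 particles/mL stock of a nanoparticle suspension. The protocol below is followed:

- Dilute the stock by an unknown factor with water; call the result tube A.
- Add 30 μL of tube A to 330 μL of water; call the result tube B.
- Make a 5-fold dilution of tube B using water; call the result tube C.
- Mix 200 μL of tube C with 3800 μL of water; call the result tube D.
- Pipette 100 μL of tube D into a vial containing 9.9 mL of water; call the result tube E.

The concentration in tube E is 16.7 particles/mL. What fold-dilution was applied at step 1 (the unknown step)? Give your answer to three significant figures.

4.99-fold

Step 1: unknown factor x
Step 2: 30 μL + 330 μL = 360 μL total → factor 360/30 = 12
Step 3: 5-fold → factor 5
Step 4: 200 μL + 3800 μL = 4000 μL total → factor 4000/200 = 20
Step 5: 100 μL + 9.9 mL = 10000 μL total → factor 10000/100 = 100
Product of known-step factors = 1.2 × 10^5
Overall factor = 1.00 × 10^7 particles/mL / (16.7 particles/mL) = 5.988 × 10^5
x = 5.988 × 10^5 / 1.2 × 10^5 = 4.99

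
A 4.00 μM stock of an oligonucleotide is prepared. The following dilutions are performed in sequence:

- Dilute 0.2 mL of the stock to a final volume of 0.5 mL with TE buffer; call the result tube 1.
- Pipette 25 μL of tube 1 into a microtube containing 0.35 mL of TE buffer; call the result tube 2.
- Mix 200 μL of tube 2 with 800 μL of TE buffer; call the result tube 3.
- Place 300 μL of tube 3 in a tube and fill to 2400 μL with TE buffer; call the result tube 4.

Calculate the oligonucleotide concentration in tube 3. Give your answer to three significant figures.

0.0213 μM

Step 1: 0.2 mL brought to 0.5 mL → factor 0.5/0.2 = 2.5
Step 2: 25 μL + 0.35 mL = 375 μL total → factor 375/25 = 15
Step 3: 200 μL + 800 μL = 1000 μL total → factor 1000/200 = 5
Dilution factor through tube 3 = 2.5 × 15 × 5 = 187.5
[tube 3] = 4.00 μM / 187.5 = 0.0213 μM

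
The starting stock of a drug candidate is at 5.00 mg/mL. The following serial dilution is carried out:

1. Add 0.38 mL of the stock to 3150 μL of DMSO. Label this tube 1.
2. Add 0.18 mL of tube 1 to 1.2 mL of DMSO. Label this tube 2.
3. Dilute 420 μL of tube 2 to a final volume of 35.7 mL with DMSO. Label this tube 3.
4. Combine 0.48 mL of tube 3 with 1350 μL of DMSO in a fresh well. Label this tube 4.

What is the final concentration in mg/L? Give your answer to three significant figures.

0.217 mg/L

Step 1: 0.38 mL + 3150 μL = 3.53 mL total → factor 3.53/0.38 = 9.2895
Step 2: 0.18 mL + 1.2 mL = 1.38 mL total → factor 1.38/0.18 = 7.6667
Step 3: 420 μL brought to 35.7 mL → factor 35700/420 = 85
Step 4: 0.48 mL + 1350 μL = 1.83 mL total → factor 1.83/0.48 = 3.8125
Overall dilution factor = 9.2895 × 7.6667 × 85 × 3.8125 = 23080
Final = 5.00 mg/mL / 23080 = 0.0002166 mg/mL = 0.217 mg/L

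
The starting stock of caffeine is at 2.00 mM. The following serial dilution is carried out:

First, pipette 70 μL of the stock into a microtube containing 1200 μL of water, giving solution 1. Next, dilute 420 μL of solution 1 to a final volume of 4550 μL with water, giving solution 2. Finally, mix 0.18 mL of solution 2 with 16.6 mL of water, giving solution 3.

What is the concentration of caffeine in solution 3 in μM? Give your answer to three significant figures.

0.109 μM

Step 1: 70 μL + 1200 μL = 1270 μL total → factor 1270/70 = 18.143
Step 2: 420 μL brought to 4550 μL → factor 4550/420 = 10.833
Step 3: 0.18 mL + 16.6 mL = 16.78 mL total → factor 16.78/0.18 = 93.222
Overall dilution factor = 18.143 × 10.833 × 93.222 = 18323
Final = 2.00 mM / 18323 = 0.0001092 mM = 0.109 μM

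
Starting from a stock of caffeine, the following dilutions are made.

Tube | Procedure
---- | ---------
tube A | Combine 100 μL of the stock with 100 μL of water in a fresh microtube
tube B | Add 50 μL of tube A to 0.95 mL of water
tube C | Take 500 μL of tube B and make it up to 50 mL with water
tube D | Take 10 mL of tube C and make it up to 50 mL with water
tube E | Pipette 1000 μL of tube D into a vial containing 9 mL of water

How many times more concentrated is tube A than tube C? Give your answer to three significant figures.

Step 1: 100 μL + 100 μL = 200 μL total → factor 200/100 = 2
Step 2: 50 μL + 0.95 mL = 1000 μL total → factor 1000/50 = 20
Step 3: 500 μL brought to 50 mL → factor 50000/500 = 100
Dilution factor to tube A = 2; to tube C = 4000
[tube A]/[tube C] = (factor to tube C)/(factor to tube A) = 4000/2 = 2.00 × 10^3

2.00 × 10^3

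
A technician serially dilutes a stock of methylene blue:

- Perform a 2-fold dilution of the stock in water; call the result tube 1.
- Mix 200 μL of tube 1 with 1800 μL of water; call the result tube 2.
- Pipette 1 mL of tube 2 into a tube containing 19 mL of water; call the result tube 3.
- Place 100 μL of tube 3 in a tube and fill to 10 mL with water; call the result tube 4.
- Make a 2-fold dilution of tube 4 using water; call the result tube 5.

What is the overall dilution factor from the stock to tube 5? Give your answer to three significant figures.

Step 1: 2-fold → factor 2
Step 2: 200 μL + 1800 μL = 2000 μL total → factor 2000/200 = 10
Step 3: 1 mL + 19 mL = 20 mL total → factor 20/1 = 20
Step 4: 100 μL brought to 10 mL → factor 10000/100 = 100
Step 5: 2-fold → factor 2
Overall dilution factor = 2 × 10 × 20 × 100 × 2 = 80000

8.00 × 10^4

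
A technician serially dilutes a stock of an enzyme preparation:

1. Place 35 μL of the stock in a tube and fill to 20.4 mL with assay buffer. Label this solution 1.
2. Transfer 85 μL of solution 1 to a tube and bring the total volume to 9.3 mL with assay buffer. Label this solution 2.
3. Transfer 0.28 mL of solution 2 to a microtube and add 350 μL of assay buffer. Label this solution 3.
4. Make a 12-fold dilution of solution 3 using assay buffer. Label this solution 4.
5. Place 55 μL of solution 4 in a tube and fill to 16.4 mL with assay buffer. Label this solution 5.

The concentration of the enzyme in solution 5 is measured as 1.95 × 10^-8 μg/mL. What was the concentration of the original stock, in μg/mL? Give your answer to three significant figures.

Step 1: 35 μL brought to 20.4 mL → factor 20400/35 = 582.86
Step 2: 85 μL brought to 9.3 mL → factor 9300/85 = 109.41
Step 3: 0.28 mL + 350 μL = 0.63 mL total → factor 0.63/0.28 = 2.25
Step 4: 12-fold → factor 12
Step 5: 55 μL brought to 16.4 mL → factor 16400/55 = 298.18
Overall dilution factor = 582.86 × 109.41 × 2.25 × 12 × 298.18 = 5.1342 × 10^8
Stock = 1.95 × 10^-8 μg/mL × 5.1342 × 10^8 = 10.0 μg/mL

10.0 μg/mL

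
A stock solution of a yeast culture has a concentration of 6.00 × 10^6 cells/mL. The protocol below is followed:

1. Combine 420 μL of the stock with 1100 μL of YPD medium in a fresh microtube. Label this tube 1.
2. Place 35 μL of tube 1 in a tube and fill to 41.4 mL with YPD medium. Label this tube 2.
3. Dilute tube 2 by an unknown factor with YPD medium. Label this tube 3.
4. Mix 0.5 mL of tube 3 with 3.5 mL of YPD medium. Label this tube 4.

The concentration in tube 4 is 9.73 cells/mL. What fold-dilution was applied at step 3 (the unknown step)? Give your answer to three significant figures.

18.0-fold

Step 1: 420 μL + 1100 μL = 1520 μL total → factor 1520/420 = 3.619
Step 2: 35 μL brought to 41.4 mL → factor 41400/35 = 1182.9
Step 3: unknown factor x
Step 4: 0.5 mL + 3.5 mL = 4 mL total → factor 4/0.5 = 8
Product of known-step factors = 34247
Overall factor = 6.00 × 10^6 cells/mL / (9.73 cells/mL) = 6.1665 × 10^5
x = 6.1665 × 10^5 / 34247 = 18.0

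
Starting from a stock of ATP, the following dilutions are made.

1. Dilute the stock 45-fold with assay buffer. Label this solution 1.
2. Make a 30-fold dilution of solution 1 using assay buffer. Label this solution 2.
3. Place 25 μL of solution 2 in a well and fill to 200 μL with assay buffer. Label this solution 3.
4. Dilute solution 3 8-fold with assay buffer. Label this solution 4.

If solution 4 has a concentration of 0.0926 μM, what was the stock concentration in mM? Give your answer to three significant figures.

8.00 mM

Step 1: 45-fold → factor 45
Step 2: 30-fold → factor 30
Step 3: 25 μL brought to 200 μL → factor 200/25 = 8
Step 4: 8-fold → factor 8
Overall dilution factor = 45 × 30 × 8 × 8 = 86400
Stock = 0.0926 μM × 86400 = 8001 μM = 8.00 mM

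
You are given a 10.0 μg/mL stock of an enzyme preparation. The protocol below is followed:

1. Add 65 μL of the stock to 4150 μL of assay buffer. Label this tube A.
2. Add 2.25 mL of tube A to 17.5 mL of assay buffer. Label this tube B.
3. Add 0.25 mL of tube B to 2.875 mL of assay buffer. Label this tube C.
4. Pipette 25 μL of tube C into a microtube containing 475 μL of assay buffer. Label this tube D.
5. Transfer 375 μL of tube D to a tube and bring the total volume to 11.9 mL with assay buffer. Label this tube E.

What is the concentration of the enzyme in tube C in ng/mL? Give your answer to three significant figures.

1.41 ng/mL

Step 1: 65 μL + 4150 μL = 4215 μL total → factor 4215/65 = 64.846
Step 2: 2.25 mL + 17.5 mL = 19.75 mL total → factor 19.75/2.25 = 8.7778
Step 3: 0.25 mL + 2.875 mL = 3.125 mL total → factor 3.125/0.25 = 12.5
Dilution factor through tube C = 64.846 × 8.7778 × 12.5 = 7115.1
[tube C] = 10.0 μg/mL / 7115.1 = 0.001405 μg/mL = 1.41 ng/mL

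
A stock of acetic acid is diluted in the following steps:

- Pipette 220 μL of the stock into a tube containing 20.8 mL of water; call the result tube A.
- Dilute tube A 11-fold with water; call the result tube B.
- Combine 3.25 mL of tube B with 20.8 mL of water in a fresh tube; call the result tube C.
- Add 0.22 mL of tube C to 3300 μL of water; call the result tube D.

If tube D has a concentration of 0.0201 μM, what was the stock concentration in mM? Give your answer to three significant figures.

2.50 mM

Step 1: 220 μL + 20.8 mL = 21020 μL total → factor 21020/220 = 95.545
Step 2: 11-fold → factor 11
Step 3: 3.25 mL + 20.8 mL = 24.05 mL total → factor 24.05/3.25 = 7.4
Step 4: 0.22 mL + 3300 μL = 3.52 mL total → factor 3.52/0.22 = 16
Overall dilution factor = 95.545 × 11 × 7.4 × 16 = 1.2444 × 10^5
Stock = 0.0201 μM × 1.2444 × 10^5 = 2501 μM = 2.50 mM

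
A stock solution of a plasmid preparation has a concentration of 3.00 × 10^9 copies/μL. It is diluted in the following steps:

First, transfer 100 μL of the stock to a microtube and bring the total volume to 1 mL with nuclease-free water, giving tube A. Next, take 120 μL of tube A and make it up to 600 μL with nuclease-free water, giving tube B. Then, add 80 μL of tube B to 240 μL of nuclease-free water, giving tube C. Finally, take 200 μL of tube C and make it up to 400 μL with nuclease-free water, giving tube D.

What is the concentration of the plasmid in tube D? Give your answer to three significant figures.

7.50 × 10^6 copies/μL

Step 1: 100 μL brought to 1 mL → factor 1000/100 = 10
Step 2: 120 μL brought to 600 μL → factor 600/120 = 5
Step 3: 80 μL + 240 μL = 320 μL total → factor 320/80 = 4
Step 4: 200 μL brought to 400 μL → factor 400/200 = 2
Overall dilution factor = 10 × 5 × 4 × 2 = 400
Final = 3.00 × 10^9 copies/μL / 400 = 7.50 × 10^6 copies/μL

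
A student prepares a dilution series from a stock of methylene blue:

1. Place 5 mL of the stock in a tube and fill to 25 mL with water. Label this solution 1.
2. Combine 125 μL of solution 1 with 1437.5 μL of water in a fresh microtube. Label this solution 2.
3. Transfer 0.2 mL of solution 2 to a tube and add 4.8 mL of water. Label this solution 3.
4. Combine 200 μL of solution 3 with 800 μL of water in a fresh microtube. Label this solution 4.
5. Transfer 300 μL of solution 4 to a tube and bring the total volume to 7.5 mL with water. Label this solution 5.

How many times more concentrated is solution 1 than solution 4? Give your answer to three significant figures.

Step 1: 5 mL brought to 25 mL → factor 25/5 = 5
Step 2: 125 μL + 1437.5 μL = 1562.5 μL total → factor 1562.5/125 = 12.5
Step 3: 0.2 mL + 4.8 mL = 5 mL total → factor 5/0.2 = 25
Step 4: 200 μL + 800 μL = 1000 μL total → factor 1000/200 = 5
Dilution factor to solution 1 = 5; to solution 4 = 7812.5
[solution 1]/[solution 4] = (factor to solution 4)/(factor to solution 1) = 7812.5/5 = 1.56 × 10^3

1.56 × 10^3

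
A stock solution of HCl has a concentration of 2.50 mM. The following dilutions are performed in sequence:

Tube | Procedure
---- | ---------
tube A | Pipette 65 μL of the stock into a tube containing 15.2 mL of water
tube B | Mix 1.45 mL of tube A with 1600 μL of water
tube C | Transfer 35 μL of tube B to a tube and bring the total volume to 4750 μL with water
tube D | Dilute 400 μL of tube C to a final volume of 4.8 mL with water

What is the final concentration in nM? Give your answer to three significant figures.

3.11 nM

Step 1: 65 μL + 15.2 mL = 15265 μL total → factor 15265/65 = 234.85
Step 2: 1.45 mL + 1600 μL = 3.05 mL total → factor 3.05/1.45 = 2.1034
Step 3: 35 μL brought to 4750 μL → factor 4750/35 = 135.71
Step 4: 400 μL brought to 4.8 mL → factor 4800/400 = 12
Overall dilution factor = 234.85 × 2.1034 × 135.71 × 12 = 8.0449 × 10^5
Final = 2.50 mM / 8.0449 × 10^5 = 3.108 × 10^-6 mM = 3.11 nM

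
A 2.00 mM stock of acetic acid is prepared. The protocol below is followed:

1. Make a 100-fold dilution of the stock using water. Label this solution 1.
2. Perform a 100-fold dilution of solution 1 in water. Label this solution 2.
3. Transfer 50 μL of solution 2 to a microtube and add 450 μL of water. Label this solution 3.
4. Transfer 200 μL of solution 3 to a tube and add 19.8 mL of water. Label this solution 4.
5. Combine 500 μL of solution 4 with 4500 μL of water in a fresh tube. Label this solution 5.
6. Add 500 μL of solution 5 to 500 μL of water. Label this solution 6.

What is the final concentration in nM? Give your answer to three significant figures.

0.0100 nM

Step 1: 100-fold → factor 100
Step 2: 100-fold → factor 100
Step 3: 50 μL + 450 μL = 500 μL total → factor 500/50 = 10
Step 4: 200 μL + 19.8 mL = 20000 μL total → factor 20000/200 = 100
Step 5: 500 μL + 4500 μL = 5000 μL total → factor 5000/500 = 10
Step 6: 500 μL + 500 μL = 1000 μL total → factor 1000/500 = 2
Overall dilution factor = 100 × 100 × 10 × 100 × 10 × 2 = 2 × 10^8
Final = 2.00 mM / 2 × 10^8 = 1.000 × 10^-8 mM = 0.0100 nM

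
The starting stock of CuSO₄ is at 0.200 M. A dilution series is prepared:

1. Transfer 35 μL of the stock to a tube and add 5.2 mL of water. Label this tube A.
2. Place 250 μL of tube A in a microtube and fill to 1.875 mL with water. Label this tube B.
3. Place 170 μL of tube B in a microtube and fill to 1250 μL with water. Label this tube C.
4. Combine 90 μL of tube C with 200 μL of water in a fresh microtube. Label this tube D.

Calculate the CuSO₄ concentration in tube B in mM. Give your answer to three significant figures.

0.178 mM

Step 1: 35 μL + 5.2 mL = 5235 μL total → factor 5235/35 = 149.57
Step 2: 250 μL brought to 1.875 mL → factor 1875/250 = 7.5
Dilution factor through tube B = 149.57 × 7.5 = 1121.8
[tube B] = 0.200 M / 1121.8 = 0.0001783 M = 0.178 mM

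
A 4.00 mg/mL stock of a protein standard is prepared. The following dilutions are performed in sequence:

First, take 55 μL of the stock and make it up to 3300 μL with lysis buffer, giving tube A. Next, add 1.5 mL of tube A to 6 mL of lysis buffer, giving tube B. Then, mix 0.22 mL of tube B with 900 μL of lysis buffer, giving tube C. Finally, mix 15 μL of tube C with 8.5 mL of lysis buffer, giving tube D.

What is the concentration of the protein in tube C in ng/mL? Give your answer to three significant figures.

Step 1: 55 μL brought to 3300 μL → factor 3300/55 = 60
Step 2: 1.5 mL + 6 mL = 7.5 mL total → factor 7.5/1.5 = 5
Step 3: 0.22 mL + 900 μL = 1.12 mL total → factor 1.12/0.22 = 5.0909
Dilution factor through tube C = 60 × 5 × 5.0909 = 1527.3
[tube C] = 4.00 mg/mL / 1527.3 = 0.002619 mg/mL = 2.62 × 10^3 ng/mL

2.62 × 10^3 ng/mL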